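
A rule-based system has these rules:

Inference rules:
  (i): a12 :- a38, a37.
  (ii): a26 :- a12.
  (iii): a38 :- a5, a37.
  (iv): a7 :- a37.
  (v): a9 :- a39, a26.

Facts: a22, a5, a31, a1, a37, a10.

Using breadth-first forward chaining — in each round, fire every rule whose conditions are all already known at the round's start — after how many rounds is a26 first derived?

3

[1] (iii) [a38 :- a5, a37.]; (iv) [a7 :- a37.]. ⇒ new: a38, a7.
[2] (i) [a12 :- a38, a37.]. ⇒ new: a12.
[3] (ii) [a26 :- a12.]. ⇒ new: a26.
a26 first appears in round 3.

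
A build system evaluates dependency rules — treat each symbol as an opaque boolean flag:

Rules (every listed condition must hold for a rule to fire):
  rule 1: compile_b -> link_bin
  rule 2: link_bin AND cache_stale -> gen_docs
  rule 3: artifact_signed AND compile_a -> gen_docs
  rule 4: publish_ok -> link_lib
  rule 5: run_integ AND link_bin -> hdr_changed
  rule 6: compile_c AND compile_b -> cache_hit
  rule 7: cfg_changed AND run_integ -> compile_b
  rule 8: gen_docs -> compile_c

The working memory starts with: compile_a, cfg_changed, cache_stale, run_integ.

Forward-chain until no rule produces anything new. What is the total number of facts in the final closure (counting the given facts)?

10

[1] rule 7 [cfg_changed AND run_integ -> compile_b]. ⇒ new: compile_b.
[2] rule 1 [compile_b -> link_bin]. ⇒ new: link_bin.
[3] rule 2 [link_bin AND cache_stale -> gen_docs]; rule 5 [run_integ AND link_bin -> hdr_changed]. ⇒ new: gen_docs, hdr_changed.
[4] rule 8 [gen_docs -> compile_c]. ⇒ new: compile_c.
[5] rule 6 [compile_c AND compile_b -> cache_hit]. ⇒ new: cache_hit.
Closure: {cache_hit, cache_stale, cfg_changed, compile_a, compile_b, compile_c, gen_docs, hdr_changed, link_bin, run_integ} — 10 facts.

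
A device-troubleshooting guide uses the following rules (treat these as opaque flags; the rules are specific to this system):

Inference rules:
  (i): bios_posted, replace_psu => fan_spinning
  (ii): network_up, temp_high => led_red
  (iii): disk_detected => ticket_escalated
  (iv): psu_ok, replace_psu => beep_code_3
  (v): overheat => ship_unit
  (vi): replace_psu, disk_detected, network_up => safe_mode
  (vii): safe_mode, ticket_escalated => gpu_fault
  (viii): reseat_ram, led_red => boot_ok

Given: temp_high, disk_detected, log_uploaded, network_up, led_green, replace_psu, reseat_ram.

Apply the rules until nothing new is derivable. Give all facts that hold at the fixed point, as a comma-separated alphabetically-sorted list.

boot_ok, disk_detected, gpu_fault, led_green, led_red, log_uploaded, network_up, replace_psu, reseat_ram, safe_mode, temp_high, ticket_escalated

Round 1: (ii) [network_up, temp_high => led_red]; (iii) [disk_detected => ticket_escalated]; (vi) [replace_psu, disk_detected, network_up => safe_mode]. Adds led_red, ticket_escalated, safe_mode.
Round 2: (vii) [safe_mode, ticket_escalated => gpu_fault]; (viii) [reseat_ram, led_red => boot_ok]. Adds gpu_fault, boot_ok.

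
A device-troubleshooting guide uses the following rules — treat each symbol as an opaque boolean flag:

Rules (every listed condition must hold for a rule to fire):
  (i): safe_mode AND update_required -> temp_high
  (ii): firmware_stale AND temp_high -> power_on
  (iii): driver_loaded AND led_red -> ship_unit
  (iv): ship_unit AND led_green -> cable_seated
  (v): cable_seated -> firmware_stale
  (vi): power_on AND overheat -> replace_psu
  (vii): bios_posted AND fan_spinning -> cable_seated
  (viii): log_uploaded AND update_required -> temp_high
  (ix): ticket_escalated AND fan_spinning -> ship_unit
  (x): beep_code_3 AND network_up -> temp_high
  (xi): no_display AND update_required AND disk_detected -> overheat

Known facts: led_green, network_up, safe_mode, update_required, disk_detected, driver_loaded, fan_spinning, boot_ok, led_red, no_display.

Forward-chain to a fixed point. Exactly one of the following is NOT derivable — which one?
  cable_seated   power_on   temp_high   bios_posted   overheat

bios_posted

Round 1: (i) [safe_mode AND update_required -> temp_high]; (iii) [driver_loaded AND led_red -> ship_unit]; (xi) [no_display AND update_required AND disk_detected -> overheat]. Adds temp_high, ship_unit, overheat.
Round 2: (iv) [ship_unit AND led_green -> cable_seated]. Adds cable_seated.
Round 3: (v) [cable_seated -> firmware_stale]. Adds firmware_stale.
Round 4: (ii) [firmware_stale AND temp_high -> power_on]. Adds power_on.
Round 5: (vi) [power_on AND overheat -> replace_psu]. Adds replace_psu.
Derived: power_on (round 4), cable_seated (round 2), overheat (round 1), temp_high (round 1). bios_posted never appears in any round.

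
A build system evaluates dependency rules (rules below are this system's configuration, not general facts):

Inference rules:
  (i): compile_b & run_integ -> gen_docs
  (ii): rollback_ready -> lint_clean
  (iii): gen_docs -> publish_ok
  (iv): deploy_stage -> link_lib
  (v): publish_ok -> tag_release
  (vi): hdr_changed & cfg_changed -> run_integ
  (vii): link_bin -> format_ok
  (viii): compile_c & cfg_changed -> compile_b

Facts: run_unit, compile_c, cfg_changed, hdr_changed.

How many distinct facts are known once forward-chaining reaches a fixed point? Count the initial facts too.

9

[1] (vi) [hdr_changed & cfg_changed -> run_integ]; (viii) [compile_c & cfg_changed -> compile_b]. ⇒ new: run_integ, compile_b.
[2] (i) [compile_b & run_integ -> gen_docs]. ⇒ new: gen_docs.
[3] (iii) [gen_docs -> publish_ok]. ⇒ new: publish_ok.
[4] (v) [publish_ok -> tag_release]. ⇒ new: tag_release.
Closure: {cfg_changed, compile_b, compile_c, gen_docs, hdr_changed, publish_ok, run_integ, run_unit, tag_release} — 9 facts.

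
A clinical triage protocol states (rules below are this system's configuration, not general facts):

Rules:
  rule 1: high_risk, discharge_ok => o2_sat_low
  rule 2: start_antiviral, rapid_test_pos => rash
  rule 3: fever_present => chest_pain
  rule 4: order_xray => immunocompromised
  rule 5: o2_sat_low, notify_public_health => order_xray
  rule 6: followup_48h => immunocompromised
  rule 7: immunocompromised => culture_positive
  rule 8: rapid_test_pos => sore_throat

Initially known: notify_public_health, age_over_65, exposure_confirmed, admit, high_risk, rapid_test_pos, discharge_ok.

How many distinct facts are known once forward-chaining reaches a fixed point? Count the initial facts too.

12

[1] rule 1 [high_risk, discharge_ok => o2_sat_low]; rule 8 [rapid_test_pos => sore_throat]. ⇒ new: o2_sat_low, sore_throat.
[2] rule 5 [o2_sat_low, notify_public_health => order_xray]. ⇒ new: order_xray.
[3] rule 4 [order_xray => immunocompromised]. ⇒ new: immunocompromised.
[4] rule 7 [immunocompromised => culture_positive]. ⇒ new: culture_positive.
Closure: {admit, age_over_65, culture_positive, discharge_ok, exposure_confirmed, high_risk, immunocompromised, notify_public_health, o2_sat_low, order_xray, rapid_test_pos, sore_throat} — 12 facts.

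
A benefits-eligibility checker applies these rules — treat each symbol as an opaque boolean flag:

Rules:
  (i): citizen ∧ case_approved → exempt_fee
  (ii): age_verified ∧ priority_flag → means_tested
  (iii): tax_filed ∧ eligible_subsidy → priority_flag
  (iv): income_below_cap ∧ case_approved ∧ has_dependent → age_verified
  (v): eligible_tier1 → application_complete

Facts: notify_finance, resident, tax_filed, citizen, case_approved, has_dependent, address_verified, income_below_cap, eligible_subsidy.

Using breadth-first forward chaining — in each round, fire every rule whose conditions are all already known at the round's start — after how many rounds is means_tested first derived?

Round 1: (i) [citizen ∧ case_approved → exempt_fee]; (iii) [tax_filed ∧ eligible_subsidy → priority_flag]; (iv) [income_below_cap ∧ case_approved ∧ has_dependent → age_verified]. New: exempt_fee, priority_flag, age_verified.
Round 2: (ii) [age_verified ∧ priority_flag → means_tested]. New: means_tested.
means_tested first appears in round 2.

2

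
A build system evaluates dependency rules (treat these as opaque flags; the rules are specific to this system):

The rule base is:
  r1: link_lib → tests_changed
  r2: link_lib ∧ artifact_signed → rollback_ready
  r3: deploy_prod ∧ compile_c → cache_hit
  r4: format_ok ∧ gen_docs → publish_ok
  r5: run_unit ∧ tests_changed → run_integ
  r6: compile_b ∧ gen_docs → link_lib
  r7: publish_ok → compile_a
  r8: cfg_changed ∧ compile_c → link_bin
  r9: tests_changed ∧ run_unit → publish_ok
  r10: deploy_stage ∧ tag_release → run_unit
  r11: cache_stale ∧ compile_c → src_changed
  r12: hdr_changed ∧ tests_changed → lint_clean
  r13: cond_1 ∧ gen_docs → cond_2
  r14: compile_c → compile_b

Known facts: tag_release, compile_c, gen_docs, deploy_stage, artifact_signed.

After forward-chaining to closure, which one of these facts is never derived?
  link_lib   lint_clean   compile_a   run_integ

Round 1: r10 [deploy_stage ∧ tag_release → run_unit]; r14 [compile_c → compile_b]. Adds run_unit, compile_b.
Round 2: r6 [compile_b ∧ gen_docs → link_lib]. Adds link_lib.
Round 3: r1 [link_lib → tests_changed]; r2 [link_lib ∧ artifact_signed → rollback_ready]. Adds tests_changed, rollback_ready.
Round 4: r5 [run_unit ∧ tests_changed → run_integ]; r9 [tests_changed ∧ run_unit → publish_ok]. Adds run_integ, publish_ok.
Round 5: r7 [publish_ok → compile_a]. Adds compile_a.
Derived: link_lib (round 2), compile_a (round 5), run_integ (round 4). lint_clean never appears in any round.

lint_clean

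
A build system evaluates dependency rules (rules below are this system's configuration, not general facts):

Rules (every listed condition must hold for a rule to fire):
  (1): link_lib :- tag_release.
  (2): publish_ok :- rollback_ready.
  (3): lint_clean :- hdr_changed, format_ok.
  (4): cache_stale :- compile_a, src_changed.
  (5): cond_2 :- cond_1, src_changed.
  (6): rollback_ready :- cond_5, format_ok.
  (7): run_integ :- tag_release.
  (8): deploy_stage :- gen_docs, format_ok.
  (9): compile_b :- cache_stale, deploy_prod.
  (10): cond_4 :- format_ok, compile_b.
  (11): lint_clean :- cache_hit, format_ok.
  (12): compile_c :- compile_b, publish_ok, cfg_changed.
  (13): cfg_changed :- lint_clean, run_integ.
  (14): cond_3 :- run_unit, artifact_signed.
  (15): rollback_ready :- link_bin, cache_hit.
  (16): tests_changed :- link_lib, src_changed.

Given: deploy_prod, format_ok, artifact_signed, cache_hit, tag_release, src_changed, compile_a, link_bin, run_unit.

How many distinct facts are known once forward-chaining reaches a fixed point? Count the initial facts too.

Round 1 fires (1), (4), (7), (11), (14), (15), giving link_lib, cache_stale, run_integ, lint_clean, cond_3, rollback_ready.
Round 2 fires (2), (9), (13), (16), giving publish_ok, compile_b, cfg_changed, tests_changed.
Round 3 fires (10), (12), giving cond_4, compile_c.
Closure: {artifact_signed, cache_hit, cache_stale, cfg_changed, compile_a, compile_b, compile_c, cond_3, cond_4, deploy_prod, format_ok, link_bin, link_lib, lint_clean, publish_ok, rollback_ready, run_integ, run_unit, src_changed, tag_release, tests_changed} — 21 facts.

21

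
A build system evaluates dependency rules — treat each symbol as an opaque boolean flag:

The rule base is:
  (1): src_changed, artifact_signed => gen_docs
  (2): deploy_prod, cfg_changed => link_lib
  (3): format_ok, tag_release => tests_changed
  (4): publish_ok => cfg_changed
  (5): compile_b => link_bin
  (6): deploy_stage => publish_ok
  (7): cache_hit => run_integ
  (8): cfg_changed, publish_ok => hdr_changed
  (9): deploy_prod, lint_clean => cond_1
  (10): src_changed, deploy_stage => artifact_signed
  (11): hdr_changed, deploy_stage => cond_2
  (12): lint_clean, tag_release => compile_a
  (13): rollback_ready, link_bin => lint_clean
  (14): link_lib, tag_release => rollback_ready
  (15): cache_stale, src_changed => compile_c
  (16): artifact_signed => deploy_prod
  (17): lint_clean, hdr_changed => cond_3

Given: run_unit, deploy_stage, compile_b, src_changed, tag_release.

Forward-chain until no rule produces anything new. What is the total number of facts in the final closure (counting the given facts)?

Round 1 fires (5), (6), (10), giving link_bin, publish_ok, artifact_signed.
Round 2 fires (1), (4), (16), giving gen_docs, cfg_changed, deploy_prod.
Round 3 fires (2), (8), giving link_lib, hdr_changed.
Round 4 fires (11), (14), giving cond_2, rollback_ready.
Round 5 fires (13), giving lint_clean.
Round 6 fires (9), (12), (17), giving cond_1, compile_a, cond_3.
Closure: {artifact_signed, cfg_changed, compile_a, compile_b, cond_1, cond_2, cond_3, deploy_prod, deploy_stage, gen_docs, hdr_changed, link_bin, link_lib, lint_clean, publish_ok, rollback_ready, run_unit, src_changed, tag_release} — 19 facts.

19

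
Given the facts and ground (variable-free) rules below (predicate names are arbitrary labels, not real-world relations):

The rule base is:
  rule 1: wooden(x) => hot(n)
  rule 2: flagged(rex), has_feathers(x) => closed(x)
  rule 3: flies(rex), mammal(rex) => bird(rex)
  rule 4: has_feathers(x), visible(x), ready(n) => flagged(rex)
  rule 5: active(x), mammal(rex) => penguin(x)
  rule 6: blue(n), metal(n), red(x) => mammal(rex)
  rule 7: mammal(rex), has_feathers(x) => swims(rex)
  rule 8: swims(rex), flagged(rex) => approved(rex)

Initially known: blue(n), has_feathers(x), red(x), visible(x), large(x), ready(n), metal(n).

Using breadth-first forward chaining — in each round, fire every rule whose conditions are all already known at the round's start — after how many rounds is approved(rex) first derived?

Round 1 — rule 4, rule 6, derive flagged(rex), mammal(rex).
Round 2 — rule 2, rule 7, derive closed(x), swims(rex).
Round 3 — rule 8, derive approved(rex).
approved(rex) first appears in round 3.

3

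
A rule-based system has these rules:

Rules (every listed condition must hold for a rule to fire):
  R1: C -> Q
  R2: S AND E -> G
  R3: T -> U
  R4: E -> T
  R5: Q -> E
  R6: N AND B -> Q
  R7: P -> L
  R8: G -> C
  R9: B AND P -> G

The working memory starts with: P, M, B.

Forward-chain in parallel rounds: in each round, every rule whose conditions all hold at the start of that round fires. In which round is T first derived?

5

Round 1 fires R7, R9, giving L, G.
Round 2 fires R8, giving C.
Round 3 fires R1, giving Q.
Round 4 fires R5, giving E.
Round 5 fires R4, giving T.
T first appears in round 5.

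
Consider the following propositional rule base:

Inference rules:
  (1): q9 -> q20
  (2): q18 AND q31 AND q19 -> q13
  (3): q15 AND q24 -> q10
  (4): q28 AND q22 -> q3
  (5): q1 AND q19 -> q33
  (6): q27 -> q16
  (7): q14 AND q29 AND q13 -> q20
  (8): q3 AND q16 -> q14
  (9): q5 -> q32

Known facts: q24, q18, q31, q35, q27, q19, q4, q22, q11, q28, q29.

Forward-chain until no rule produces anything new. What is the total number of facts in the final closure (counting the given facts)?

16

[1] (2) [q18 AND q31 AND q19 -> q13]; (4) [q28 AND q22 -> q3]; (6) [q27 -> q16]. ⇒ new: q13, q3, q16.
[2] (8) [q3 AND q16 -> q14]. ⇒ new: q14.
[3] (7) [q14 AND q29 AND q13 -> q20]. ⇒ new: q20.
Closure: {q11, q13, q14, q16, q18, q19, q20, q22, q24, q27, q28, q29, q3, q31, q35, q4} — 16 facts.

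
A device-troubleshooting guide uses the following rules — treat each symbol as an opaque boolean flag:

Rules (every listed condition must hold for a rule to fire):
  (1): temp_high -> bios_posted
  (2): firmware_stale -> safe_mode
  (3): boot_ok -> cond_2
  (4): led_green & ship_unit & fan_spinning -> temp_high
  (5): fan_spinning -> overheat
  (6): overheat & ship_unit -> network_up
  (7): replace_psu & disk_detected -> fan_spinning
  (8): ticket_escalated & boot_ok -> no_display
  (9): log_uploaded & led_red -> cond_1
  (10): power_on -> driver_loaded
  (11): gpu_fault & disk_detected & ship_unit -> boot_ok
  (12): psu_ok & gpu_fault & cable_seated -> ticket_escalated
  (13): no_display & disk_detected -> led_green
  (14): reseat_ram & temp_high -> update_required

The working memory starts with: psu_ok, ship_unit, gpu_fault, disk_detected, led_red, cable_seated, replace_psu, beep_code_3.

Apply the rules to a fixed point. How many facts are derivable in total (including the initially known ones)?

Round 1 — (7), (11), (12), derive fan_spinning, boot_ok, ticket_escalated.
Round 2 — (3), (5), (8), derive cond_2, overheat, no_display.
Round 3 — (6), (13), derive network_up, led_green.
Round 4 — (4), derive temp_high.
Round 5 — (1), derive bios_posted.
Closure: {beep_code_3, bios_posted, boot_ok, cable_seated, cond_2, disk_detected, fan_spinning, gpu_fault, led_green, led_red, network_up, no_display, overheat, psu_ok, replace_psu, ship_unit, temp_high, ticket_escalated} — 18 facts.

18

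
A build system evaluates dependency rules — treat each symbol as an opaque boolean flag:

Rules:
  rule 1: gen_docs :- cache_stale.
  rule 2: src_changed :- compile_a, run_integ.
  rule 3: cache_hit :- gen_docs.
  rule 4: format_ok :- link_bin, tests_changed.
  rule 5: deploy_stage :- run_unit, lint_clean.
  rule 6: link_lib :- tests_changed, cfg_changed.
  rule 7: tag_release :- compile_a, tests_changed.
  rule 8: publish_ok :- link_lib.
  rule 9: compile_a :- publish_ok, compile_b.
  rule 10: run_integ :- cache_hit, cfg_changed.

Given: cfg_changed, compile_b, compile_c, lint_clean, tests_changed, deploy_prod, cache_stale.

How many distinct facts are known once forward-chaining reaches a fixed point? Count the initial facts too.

[1] rule 1 [gen_docs :- cache_stale.]; rule 6 [link_lib :- tests_changed, cfg_changed.]. ⇒ new: gen_docs, link_lib.
[2] rule 3 [cache_hit :- gen_docs.]; rule 8 [publish_ok :- link_lib.]. ⇒ new: cache_hit, publish_ok.
[3] rule 9 [compile_a :- publish_ok, compile_b.]; rule 10 [run_integ :- cache_hit, cfg_changed.]. ⇒ new: compile_a, run_integ.
[4] rule 2 [src_changed :- compile_a, run_integ.]; rule 7 [tag_release :- compile_a, tests_changed.]. ⇒ new: src_changed, tag_release.
Closure: {cache_hit, cache_stale, cfg_changed, compile_a, compile_b, compile_c, deploy_prod, gen_docs, link_lib, lint_clean, publish_ok, run_integ, src_changed, tag_release, tests_changed} — 15 facts.

15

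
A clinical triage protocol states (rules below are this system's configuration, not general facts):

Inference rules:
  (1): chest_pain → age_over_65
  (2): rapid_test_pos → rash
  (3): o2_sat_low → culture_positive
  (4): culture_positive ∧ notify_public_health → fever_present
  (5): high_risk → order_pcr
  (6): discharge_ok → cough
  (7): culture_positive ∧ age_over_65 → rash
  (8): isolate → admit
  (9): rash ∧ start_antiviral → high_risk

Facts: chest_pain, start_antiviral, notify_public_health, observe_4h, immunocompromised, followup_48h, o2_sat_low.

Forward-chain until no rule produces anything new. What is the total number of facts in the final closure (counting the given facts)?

13

Round 1 — (1), (3), derive age_over_65, culture_positive.
Round 2 — (4), (7), derive fever_present, rash.
Round 3 — (9), derive high_risk.
Round 4 — (5), derive order_pcr.
Closure: {age_over_65, chest_pain, culture_positive, fever_present, followup_48h, high_risk, immunocompromised, notify_public_health, o2_sat_low, observe_4h, order_pcr, rash, start_antiviral} — 13 facts.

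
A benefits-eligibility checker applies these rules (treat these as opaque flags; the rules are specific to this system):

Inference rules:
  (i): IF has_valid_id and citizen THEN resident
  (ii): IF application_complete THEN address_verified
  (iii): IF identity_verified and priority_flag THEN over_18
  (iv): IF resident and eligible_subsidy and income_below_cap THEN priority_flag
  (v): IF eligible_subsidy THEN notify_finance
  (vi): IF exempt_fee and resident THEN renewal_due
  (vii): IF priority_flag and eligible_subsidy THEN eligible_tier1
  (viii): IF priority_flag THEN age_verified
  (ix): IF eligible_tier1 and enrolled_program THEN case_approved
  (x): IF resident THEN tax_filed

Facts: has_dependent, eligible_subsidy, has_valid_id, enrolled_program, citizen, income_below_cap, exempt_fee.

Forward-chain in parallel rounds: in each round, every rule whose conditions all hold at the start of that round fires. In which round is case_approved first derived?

Round 1 fires (i), (v), giving resident, notify_finance.
Round 2 fires (iv), (vi), (x), giving priority_flag, renewal_due, tax_filed.
Round 3 fires (vii), (viii), giving eligible_tier1, age_verified.
Round 4 fires (ix), giving case_approved.
case_approved first appears in round 4.

4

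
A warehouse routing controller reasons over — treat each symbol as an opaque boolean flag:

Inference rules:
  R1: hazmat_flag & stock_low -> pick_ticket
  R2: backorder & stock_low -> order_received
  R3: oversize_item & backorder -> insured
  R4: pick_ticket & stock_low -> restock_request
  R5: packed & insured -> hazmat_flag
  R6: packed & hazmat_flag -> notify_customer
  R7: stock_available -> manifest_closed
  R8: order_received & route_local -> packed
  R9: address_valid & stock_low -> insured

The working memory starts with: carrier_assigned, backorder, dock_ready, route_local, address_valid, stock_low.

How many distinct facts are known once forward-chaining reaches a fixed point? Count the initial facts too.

Round 1 fires R2, R9, giving order_received, insured.
Round 2 fires R8, giving packed.
Round 3 fires R5, giving hazmat_flag.
Round 4 fires R1, R6, giving pick_ticket, notify_customer.
Round 5 fires R4, giving restock_request.
Closure: {address_valid, backorder, carrier_assigned, dock_ready, hazmat_flag, insured, notify_customer, order_received, packed, pick_ticket, restock_request, route_local, stock_low} — 13 facts.

13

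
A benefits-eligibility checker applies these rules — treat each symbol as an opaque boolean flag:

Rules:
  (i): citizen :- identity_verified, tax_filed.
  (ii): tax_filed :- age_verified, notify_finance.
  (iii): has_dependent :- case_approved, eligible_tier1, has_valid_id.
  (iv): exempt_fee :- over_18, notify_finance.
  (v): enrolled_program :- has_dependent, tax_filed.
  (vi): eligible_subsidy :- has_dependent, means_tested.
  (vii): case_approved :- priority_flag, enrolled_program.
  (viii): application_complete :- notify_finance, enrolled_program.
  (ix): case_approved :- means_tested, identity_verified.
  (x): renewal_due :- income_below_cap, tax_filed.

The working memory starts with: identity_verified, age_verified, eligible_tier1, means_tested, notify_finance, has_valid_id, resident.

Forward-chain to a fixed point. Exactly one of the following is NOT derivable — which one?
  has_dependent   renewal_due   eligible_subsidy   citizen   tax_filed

renewal_due

Round 1: (ii) [tax_filed :- age_verified, notify_finance.]; (ix) [case_approved :- means_tested, identity_verified.]. Adds tax_filed, case_approved.
Round 2: (i) [citizen :- identity_verified, tax_filed.]; (iii) [has_dependent :- case_approved, eligible_tier1, has_valid_id.]. Adds citizen, has_dependent.
Round 3: (v) [enrolled_program :- has_dependent, tax_filed.]; (vi) [eligible_subsidy :- has_dependent, means_tested.]. Adds enrolled_program, eligible_subsidy.
Round 4: (viii) [application_complete :- notify_finance, enrolled_program.]. Adds application_complete.
Derived: has_dependent (round 2), tax_filed (round 1), eligible_subsidy (round 3), citizen (round 2). renewal_due never appears in any round.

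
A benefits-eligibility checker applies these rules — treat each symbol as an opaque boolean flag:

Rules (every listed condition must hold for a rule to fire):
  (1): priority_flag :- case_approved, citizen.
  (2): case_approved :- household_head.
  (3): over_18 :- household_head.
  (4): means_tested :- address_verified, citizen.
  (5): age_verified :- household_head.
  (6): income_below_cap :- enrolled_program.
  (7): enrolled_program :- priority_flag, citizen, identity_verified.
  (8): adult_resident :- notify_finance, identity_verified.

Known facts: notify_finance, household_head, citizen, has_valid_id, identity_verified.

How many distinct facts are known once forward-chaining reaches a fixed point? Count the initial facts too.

12

Round 1: (2) [case_approved :- household_head.]; (3) [over_18 :- household_head.]; (5) [age_verified :- household_head.]; (8) [adult_resident :- notify_finance, identity_verified.]. Adds case_approved, over_18, age_verified, adult_resident.
Round 2: (1) [priority_flag :- case_approved, citizen.]. Adds priority_flag.
Round 3: (7) [enrolled_program :- priority_flag, citizen, identity_verified.]. Adds enrolled_program.
Round 4: (6) [income_below_cap :- enrolled_program.]. Adds income_below_cap.
Closure: {adult_resident, age_verified, case_approved, citizen, enrolled_program, has_valid_id, household_head, identity_verified, income_below_cap, notify_finance, over_18, priority_flag} — 12 facts.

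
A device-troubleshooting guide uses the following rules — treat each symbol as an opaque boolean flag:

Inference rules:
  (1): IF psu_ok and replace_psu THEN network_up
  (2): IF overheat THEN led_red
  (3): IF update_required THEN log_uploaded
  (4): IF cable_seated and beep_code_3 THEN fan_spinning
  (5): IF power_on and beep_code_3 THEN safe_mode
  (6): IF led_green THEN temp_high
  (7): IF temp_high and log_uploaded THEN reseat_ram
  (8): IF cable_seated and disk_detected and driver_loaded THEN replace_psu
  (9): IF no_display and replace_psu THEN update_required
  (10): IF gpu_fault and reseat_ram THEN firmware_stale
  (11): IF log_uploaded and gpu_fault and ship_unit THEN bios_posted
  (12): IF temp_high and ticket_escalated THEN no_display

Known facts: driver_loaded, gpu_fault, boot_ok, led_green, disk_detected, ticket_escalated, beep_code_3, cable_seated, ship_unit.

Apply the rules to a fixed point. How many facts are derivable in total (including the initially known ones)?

18

Round 1 — (4), (6), (8), derive fan_spinning, temp_high, replace_psu.
Round 2 — (12), derive no_display.
Round 3 — (9), derive update_required.
Round 4 — (3), derive log_uploaded.
Round 5 — (7), (11), derive reseat_ram, bios_posted.
Round 6 — (10), derive firmware_stale.
Closure: {beep_code_3, bios_posted, boot_ok, cable_seated, disk_detected, driver_loaded, fan_spinning, firmware_stale, gpu_fault, led_green, log_uploaded, no_display, replace_psu, reseat_ram, ship_unit, temp_high, ticket_escalated, update_required} — 18 facts.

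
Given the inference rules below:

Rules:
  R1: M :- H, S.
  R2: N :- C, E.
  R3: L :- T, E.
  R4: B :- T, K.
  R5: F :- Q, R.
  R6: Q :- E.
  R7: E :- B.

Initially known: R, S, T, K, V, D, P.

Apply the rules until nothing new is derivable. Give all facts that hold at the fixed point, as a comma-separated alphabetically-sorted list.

B, D, E, F, K, L, P, Q, R, S, T, V

Round 1 — R4, derive B.
Round 2 — R7, derive E.
Round 3 — R3, R6, derive L, Q.
Round 4 — R5, derive F.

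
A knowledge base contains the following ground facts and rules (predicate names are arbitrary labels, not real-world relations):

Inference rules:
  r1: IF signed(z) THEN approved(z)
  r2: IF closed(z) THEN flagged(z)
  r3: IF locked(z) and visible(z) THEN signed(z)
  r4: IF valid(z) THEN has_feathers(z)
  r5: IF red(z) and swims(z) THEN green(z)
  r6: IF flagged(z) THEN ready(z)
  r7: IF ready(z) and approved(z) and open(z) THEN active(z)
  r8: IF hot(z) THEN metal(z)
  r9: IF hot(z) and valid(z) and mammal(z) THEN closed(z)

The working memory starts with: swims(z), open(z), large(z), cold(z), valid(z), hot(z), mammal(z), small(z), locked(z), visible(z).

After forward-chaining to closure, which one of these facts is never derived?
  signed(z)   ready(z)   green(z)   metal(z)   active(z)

green(z)

Round 1 fires r3, r4, r8, r9, giving signed(z), has_feathers(z), metal(z), closed(z).
Round 2 fires r1, r2, giving approved(z), flagged(z).
Round 3 fires r6, giving ready(z).
Round 4 fires r7, giving active(z).
Derived: signed(z) (round 1), active(z) (round 4), ready(z) (round 3), metal(z) (round 1). green(z) never appears in any round.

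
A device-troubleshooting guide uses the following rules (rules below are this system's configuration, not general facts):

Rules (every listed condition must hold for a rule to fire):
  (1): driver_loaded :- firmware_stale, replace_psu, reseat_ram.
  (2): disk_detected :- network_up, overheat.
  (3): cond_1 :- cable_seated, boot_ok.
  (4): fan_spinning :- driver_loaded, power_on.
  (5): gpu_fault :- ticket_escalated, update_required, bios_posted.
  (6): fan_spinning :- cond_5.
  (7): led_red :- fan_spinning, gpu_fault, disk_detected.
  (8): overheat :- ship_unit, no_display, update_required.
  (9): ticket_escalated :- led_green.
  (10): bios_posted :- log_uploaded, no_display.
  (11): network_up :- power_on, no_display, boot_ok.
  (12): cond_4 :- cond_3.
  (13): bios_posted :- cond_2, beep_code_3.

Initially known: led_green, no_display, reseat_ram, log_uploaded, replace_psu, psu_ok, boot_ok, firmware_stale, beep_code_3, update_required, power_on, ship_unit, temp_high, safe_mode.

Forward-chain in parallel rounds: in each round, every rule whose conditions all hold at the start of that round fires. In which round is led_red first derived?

3

Round 1: (1) [driver_loaded :- firmware_stale, replace_psu, reseat_ram.]; (8) [overheat :- ship_unit, no_display, update_required.]; (9) [ticket_escalated :- led_green.]; (10) [bios_posted :- log_uploaded, no_display.]; (11) [network_up :- power_on, no_display, boot_ok.]. New: driver_loaded, overheat, ticket_escalated, bios_posted, network_up.
Round 2: (2) [disk_detected :- network_up, overheat.]; (4) [fan_spinning :- driver_loaded, power_on.]; (5) [gpu_fault :- ticket_escalated, update_required, bios_posted.]. New: disk_detected, fan_spinning, gpu_fault.
Round 3: (7) [led_red :- fan_spinning, gpu_fault, disk_detected.]. New: led_red.
led_red first appears in round 3.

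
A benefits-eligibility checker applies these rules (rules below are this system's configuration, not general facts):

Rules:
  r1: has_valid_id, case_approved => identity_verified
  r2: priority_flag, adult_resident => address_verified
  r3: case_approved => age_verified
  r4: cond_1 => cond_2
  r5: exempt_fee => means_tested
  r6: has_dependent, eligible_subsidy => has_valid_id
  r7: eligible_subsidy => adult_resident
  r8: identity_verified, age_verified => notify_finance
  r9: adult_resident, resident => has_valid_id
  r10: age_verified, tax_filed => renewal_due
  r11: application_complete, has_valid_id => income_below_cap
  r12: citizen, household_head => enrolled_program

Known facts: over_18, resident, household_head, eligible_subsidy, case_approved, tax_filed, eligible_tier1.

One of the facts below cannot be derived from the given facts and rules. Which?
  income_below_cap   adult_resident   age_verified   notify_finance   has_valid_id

income_below_cap

Round 1 fires r3, r7, giving age_verified, adult_resident.
Round 2 fires r9, r10, giving has_valid_id, renewal_due.
Round 3 fires r1, giving identity_verified.
Round 4 fires r8, giving notify_finance.
Derived: age_verified (round 1), has_valid_id (round 2), adult_resident (round 1), notify_finance (round 4). income_below_cap never appears in any round.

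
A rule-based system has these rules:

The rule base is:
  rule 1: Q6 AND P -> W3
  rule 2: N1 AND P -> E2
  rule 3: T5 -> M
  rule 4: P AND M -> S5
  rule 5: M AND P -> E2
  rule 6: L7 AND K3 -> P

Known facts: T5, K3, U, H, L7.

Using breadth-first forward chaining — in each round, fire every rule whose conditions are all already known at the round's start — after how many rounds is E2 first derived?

Round 1 — rule 3, rule 6, derive M, P.
Round 2 — rule 4, rule 5, derive S5, E2.
E2 first appears in round 2.

2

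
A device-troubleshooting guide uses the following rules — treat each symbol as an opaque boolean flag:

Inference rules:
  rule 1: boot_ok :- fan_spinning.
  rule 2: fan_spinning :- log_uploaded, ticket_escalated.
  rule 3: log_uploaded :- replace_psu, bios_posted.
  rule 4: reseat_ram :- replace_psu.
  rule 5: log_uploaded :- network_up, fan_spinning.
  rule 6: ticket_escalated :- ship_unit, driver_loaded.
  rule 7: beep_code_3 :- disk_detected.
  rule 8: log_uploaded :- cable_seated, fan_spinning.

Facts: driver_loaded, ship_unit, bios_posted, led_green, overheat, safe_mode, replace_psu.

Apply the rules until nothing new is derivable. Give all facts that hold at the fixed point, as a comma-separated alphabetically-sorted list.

bios_posted, boot_ok, driver_loaded, fan_spinning, led_green, log_uploaded, overheat, replace_psu, reseat_ram, safe_mode, ship_unit, ticket_escalated

[1] rule 3 [log_uploaded :- replace_psu, bios_posted.]; rule 4 [reseat_ram :- replace_psu.]; rule 6 [ticket_escalated :- ship_unit, driver_loaded.]. ⇒ new: log_uploaded, reseat_ram, ticket_escalated.
[2] rule 2 [fan_spinning :- log_uploaded, ticket_escalated.]. ⇒ new: fan_spinning.
[3] rule 1 [boot_ok :- fan_spinning.]. ⇒ new: boot_ok.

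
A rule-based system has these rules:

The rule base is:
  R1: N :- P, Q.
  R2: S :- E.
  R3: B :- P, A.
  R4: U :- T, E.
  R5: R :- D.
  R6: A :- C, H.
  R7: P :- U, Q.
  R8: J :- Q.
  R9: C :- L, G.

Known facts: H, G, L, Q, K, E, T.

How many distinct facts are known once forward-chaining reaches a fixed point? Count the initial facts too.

15

Round 1: R2 [S :- E.]; R4 [U :- T, E.]; R8 [J :- Q.]; R9 [C :- L, G.]. Adds S, U, J, C.
Round 2: R6 [A :- C, H.]; R7 [P :- U, Q.]. Adds A, P.
Round 3: R1 [N :- P, Q.]; R3 [B :- P, A.]. Adds N, B.
Closure: {A, B, C, E, G, H, J, K, L, N, P, Q, S, T, U} — 15 facts.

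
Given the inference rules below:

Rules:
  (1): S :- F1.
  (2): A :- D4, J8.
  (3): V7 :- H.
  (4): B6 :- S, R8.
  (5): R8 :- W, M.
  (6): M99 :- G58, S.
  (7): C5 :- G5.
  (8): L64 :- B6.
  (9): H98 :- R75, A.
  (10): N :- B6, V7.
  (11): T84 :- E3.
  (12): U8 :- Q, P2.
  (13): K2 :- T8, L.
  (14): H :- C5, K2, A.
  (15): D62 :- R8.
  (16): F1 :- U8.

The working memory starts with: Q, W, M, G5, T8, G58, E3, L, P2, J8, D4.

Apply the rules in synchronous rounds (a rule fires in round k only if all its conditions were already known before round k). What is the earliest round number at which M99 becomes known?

4

Round 1 — (2), (5), (7), (11), (12), (13), derive A, R8, C5, T84, U8, K2.
Round 2 — (14), (15), (16), derive H, D62, F1.
Round 3 — (1), (3), derive S, V7.
Round 4 — (4), (6), derive B6, M99.
M99 first appears in round 4.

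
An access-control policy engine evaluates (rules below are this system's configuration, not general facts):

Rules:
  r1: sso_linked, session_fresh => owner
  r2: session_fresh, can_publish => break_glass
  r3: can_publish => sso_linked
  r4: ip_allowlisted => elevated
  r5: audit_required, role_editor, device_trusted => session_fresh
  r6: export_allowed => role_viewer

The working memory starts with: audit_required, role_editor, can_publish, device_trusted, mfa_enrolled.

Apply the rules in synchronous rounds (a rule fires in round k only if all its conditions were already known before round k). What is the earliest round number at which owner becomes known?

2

Round 1 — r3, r5, derive sso_linked, session_fresh.
Round 2 — r1, r2, derive owner, break_glass.
owner first appears in round 2.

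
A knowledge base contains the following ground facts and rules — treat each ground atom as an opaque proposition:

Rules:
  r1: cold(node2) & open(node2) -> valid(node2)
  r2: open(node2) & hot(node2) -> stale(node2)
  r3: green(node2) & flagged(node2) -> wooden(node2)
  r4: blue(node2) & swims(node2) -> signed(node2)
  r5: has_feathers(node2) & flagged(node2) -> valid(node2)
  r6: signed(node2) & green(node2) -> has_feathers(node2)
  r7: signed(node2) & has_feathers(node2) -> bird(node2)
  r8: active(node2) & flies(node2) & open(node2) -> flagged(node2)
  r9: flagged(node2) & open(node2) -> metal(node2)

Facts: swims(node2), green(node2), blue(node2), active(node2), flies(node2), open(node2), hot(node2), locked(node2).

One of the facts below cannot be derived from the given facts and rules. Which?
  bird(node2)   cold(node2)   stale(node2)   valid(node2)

cold(node2)

Round 1 fires r2, r4, r8, giving stale(node2), signed(node2), flagged(node2).
Round 2 fires r3, r6, r9, giving wooden(node2), has_feathers(node2), metal(node2).
Round 3 fires r5, r7, giving valid(node2), bird(node2).
Derived: valid(node2) (round 3), stale(node2) (round 1), bird(node2) (round 3). cold(node2) never appears in any round.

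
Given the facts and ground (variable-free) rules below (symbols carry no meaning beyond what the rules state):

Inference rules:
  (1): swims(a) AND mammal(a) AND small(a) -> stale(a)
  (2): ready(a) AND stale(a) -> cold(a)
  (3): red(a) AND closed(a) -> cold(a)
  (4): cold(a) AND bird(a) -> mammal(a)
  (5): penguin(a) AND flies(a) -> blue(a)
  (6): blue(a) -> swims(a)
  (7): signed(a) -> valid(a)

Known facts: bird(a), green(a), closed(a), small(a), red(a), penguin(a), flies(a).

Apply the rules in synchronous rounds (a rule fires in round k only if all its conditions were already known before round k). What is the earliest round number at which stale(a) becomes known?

3

Round 1: (3) [red(a) AND closed(a) -> cold(a)]; (5) [penguin(a) AND flies(a) -> blue(a)]. New: cold(a), blue(a).
Round 2: (4) [cold(a) AND bird(a) -> mammal(a)]; (6) [blue(a) -> swims(a)]. New: mammal(a), swims(a).
Round 3: (1) [swims(a) AND mammal(a) AND small(a) -> stale(a)]. New: stale(a).
stale(a) first appears in round 3.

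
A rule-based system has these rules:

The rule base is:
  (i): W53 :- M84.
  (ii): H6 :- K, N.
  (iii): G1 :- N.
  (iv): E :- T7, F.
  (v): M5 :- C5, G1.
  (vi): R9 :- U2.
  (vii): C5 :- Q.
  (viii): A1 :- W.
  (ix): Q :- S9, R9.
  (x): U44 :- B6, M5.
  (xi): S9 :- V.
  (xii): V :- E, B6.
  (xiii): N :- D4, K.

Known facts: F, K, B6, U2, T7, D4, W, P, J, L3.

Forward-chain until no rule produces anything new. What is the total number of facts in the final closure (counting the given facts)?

22

Round 1: (iv) [E :- T7, F.]; (vi) [R9 :- U2.]; (viii) [A1 :- W.]; (xiii) [N :- D4, K.]. New: E, R9, A1, N.
Round 2: (ii) [H6 :- K, N.]; (iii) [G1 :- N.]; (xii) [V :- E, B6.]. New: H6, G1, V.
Round 3: (xi) [S9 :- V.]. New: S9.
Round 4: (ix) [Q :- S9, R9.]. New: Q.
Round 5: (vii) [C5 :- Q.]. New: C5.
Round 6: (v) [M5 :- C5, G1.]. New: M5.
Round 7: (x) [U44 :- B6, M5.]. New: U44.
Closure: {A1, B6, C5, D4, E, F, G1, H6, J, K, L3, M5, N, P, Q, R9, S9, T7, U2, U44, V, W} — 22 facts.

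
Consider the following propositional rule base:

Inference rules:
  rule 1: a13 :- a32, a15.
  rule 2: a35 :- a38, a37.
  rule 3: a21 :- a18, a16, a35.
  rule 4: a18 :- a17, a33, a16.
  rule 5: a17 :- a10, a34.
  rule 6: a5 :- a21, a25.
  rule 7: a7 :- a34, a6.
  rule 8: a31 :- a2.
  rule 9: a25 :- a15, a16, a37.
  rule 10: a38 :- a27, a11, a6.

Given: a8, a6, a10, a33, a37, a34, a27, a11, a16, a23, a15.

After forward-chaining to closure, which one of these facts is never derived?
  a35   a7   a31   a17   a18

a31

Round 1: rule 5 [a17 :- a10, a34.]; rule 7 [a7 :- a34, a6.]; rule 9 [a25 :- a15, a16, a37.]; rule 10 [a38 :- a27, a11, a6.]. New: a17, a7, a25, a38.
Round 2: rule 2 [a35 :- a38, a37.]; rule 4 [a18 :- a17, a33, a16.]. New: a35, a18.
Round 3: rule 3 [a21 :- a18, a16, a35.]. New: a21.
Round 4: rule 6 [a5 :- a21, a25.]. New: a5.
Derived: a7 (round 1), a35 (round 2), a18 (round 2), a17 (round 1). a31 never appears in any round.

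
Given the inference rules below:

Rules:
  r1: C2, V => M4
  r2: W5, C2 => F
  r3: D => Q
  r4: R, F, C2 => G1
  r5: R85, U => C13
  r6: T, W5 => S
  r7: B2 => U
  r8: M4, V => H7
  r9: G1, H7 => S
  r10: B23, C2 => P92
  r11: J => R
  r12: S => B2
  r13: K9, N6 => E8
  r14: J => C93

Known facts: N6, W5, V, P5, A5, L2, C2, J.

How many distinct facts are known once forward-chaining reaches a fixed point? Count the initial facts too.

Round 1: r1 [C2, V => M4]; r2 [W5, C2 => F]; r11 [J => R]; r14 [J => C93]. New: M4, F, R, C93.
Round 2: r4 [R, F, C2 => G1]; r8 [M4, V => H7]. New: G1, H7.
Round 3: r9 [G1, H7 => S]. New: S.
Round 4: r12 [S => B2]. New: B2.
Round 5: r7 [B2 => U]. New: U.
Closure: {A5, B2, C2, C93, F, G1, H7, J, L2, M4, N6, P5, R, S, U, V, W5} — 17 facts.

17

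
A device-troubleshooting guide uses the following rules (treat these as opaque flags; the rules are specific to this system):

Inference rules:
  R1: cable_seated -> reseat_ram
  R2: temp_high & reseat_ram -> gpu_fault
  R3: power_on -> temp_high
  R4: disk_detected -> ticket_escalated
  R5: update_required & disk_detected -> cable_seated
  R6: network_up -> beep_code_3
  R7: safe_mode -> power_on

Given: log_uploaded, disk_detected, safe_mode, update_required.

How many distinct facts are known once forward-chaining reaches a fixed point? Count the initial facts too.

Round 1 fires R4, R5, R7, giving ticket_escalated, cable_seated, power_on.
Round 2 fires R1, R3, giving reseat_ram, temp_high.
Round 3 fires R2, giving gpu_fault.
Closure: {cable_seated, disk_detected, gpu_fault, log_uploaded, power_on, reseat_ram, safe_mode, temp_high, ticket_escalated, update_required} — 10 facts.

10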